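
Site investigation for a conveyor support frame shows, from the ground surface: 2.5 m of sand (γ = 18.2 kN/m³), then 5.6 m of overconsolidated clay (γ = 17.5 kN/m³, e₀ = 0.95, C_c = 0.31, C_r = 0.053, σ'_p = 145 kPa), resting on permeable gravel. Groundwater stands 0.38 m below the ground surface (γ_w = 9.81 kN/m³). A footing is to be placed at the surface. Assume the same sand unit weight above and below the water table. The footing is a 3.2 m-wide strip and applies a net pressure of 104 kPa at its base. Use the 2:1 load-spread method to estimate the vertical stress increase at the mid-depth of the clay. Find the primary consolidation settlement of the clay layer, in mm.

S_c ≈ 40.6 mm

Mid-depth of clay below the ground surface: z = 2.5 + 5.6/2 = 5.3 m.
Total vertical stress at mid-clay: σ_v = 18.2×2.5 + 17.5×2.8 = 94.5 kPa.
Pore pressure: u = 9.81×(5.3 − 0.38) = 48.265 kPa.
Initial effective stress: σ'_0 = σ_v − u = 94.5 − 48.265 = 46.235 kPa.
Stress increase at mid-clay by the 2:1 spreading method:
Δσ = qB/(B+z) = 104×3.2/(3.2+5.3) = 39.153 kPa
Final effective stress: σ'_f = 46.235 + 39.153 = 85.388 kPa.
σ'_f = 85.388 ≤ σ'_p = 145 kPa, so the clay remains overconsolidated and only the recompression index applies:
S_c = C_r·H/(1+e₀)·log₁₀(σ'_f/σ'_0) = 0.053×5.6/1.95×log₁₀(85.388/46.235)
    = 0.15221 × 0.26643 = 0.04055 m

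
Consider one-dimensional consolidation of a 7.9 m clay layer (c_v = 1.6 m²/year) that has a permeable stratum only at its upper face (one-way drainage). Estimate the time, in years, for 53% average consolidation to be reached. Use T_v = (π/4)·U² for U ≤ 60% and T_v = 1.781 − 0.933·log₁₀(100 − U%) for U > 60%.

t ≈ 8.61 years

Drainage path length: H_d = H = 7.9 m (single drainage).
U ≤ 60%: T_v = (π/4)·U² = (π/4)×0.53² = 0.22062.
t = T_v·H_d²/c_v = 0.22062×7.9²/1.6 = 8.606 years.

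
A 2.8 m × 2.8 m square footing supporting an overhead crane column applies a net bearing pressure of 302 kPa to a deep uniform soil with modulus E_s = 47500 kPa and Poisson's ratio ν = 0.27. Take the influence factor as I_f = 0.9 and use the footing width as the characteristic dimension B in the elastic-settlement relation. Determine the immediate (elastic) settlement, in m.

S_e ≈ 0.0149 m

Immediate (elastic) settlement: S_e = q·B·(1−ν²)/E_s · I_f.
S_e = 302 × 2.8 × (1 − 0.27²) / 47500 × 0.9
    = 302 × 2.8 × 0.9271 / 47500 × 0.9
    = 0.01485 m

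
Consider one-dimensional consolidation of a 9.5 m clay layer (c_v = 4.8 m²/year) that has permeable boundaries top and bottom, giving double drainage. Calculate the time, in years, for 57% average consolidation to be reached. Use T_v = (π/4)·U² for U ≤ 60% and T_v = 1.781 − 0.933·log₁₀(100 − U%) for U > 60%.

t ≈ 1.2 years

Drainage path length: H_d = H/2 = 4.75 m (double drainage).
U ≤ 60%: T_v = (π/4)·U² = (π/4)×0.57² = 0.25518.
t = T_v·H_d²/c_v = 0.25518×4.75²/4.8 = 1.199 years.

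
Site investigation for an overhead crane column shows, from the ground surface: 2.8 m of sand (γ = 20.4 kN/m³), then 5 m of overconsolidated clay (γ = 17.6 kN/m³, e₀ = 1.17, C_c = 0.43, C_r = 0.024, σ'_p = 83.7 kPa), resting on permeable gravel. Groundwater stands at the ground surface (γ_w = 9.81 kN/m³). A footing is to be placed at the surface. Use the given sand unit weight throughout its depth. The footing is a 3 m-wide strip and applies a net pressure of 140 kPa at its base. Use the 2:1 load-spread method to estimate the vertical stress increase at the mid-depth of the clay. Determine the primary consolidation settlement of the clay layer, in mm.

Mid-depth of clay below the ground surface: z = 2.8 + 5/2 = 5.3 m.
Total vertical stress at mid-clay: σ_v = 20.4×2.8 + 17.6×2.5 = 101.12 kPa.
Pore pressure: u = 9.81×(5.3 − 0) = 51.993 kPa.
Initial effective stress: σ'_0 = σ_v − u = 101.12 − 51.993 = 49.127 kPa.
Stress increase at mid-clay by the 2:1 spreading method:
Δσ = qB/(B+z) = 140×3/(3+5.3) = 50.602 kPa
Final effective stress: σ'_f = 49.127 + 50.602 = 99.729 kPa.
σ'_f = 99.729 > σ'_p = 83.7 kPa, so the stress path crosses the preconsolidation pressure — recompression up to σ'_p, then virgin compression beyond:
S_c = H/(1+e₀)·[C_r·log₁₀(σ'_p/σ'_0) + C_c·log₁₀(σ'_f/σ'_p)]
    = 5/2.17 × [0.024×log₁₀(83.7/49.127) + 0.43×log₁₀(99.729/83.7)]
    = 2.3041 × [0.0055537 + 0.032721] = 0.08819 m

S_c ≈ 88.2 mm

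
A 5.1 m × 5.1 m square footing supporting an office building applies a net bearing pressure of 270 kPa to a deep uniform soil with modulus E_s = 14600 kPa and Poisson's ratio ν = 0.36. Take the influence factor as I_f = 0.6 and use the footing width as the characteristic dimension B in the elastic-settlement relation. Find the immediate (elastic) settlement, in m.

S_e ≈ 0.0493 m

Immediate (elastic) settlement: S_e = q·B·(1−ν²)/E_s · I_f.
S_e = 270 × 5.1 × (1 − 0.36²) / 14600 × 0.6
    = 270 × 5.1 × 0.8704 / 14600 × 0.6
    = 0.04926 m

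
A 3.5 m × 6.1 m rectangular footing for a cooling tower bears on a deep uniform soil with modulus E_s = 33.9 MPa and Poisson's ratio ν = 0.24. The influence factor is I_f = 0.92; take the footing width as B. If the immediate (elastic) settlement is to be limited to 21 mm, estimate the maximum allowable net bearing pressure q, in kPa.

E_s = 33.9 MPa = 33900 kPa.
S_e = q·B·(1−ν²)/E_s · I_f  ⇒  q = S_e·E_s / (B·(1−ν²)·I_f).
q = 0.021 × 33900 / (3.5 × 0.9424 × 0.92) = 234.6 kPa

q ≈ 235 kPa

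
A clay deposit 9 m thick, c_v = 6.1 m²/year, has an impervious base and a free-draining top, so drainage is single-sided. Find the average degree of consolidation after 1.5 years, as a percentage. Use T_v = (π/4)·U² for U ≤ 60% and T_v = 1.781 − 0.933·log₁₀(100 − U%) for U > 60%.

U ≈ 37.9 %

Drainage path length: H_d = H = 9 m (single drainage).
T_v = c_v·t/H_d² = 6.1×1.5/9² = 0.11296.
T_v = 0.11296 corresponds to the U ≤ 60% branch:
U = √(4T_v/π) = 0.3792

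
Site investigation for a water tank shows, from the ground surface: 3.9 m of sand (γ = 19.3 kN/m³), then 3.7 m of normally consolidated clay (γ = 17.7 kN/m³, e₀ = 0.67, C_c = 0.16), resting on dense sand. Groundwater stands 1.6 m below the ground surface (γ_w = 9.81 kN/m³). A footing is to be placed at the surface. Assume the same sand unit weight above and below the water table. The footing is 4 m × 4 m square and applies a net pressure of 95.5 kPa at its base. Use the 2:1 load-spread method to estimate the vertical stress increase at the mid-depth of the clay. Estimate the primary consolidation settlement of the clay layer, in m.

Mid-depth of clay below the ground surface: z = 3.9 + 3.7/2 = 5.75 m.
Total vertical stress at mid-clay: σ_v = 19.3×3.9 + 17.7×1.85 = 108.01 kPa.
Pore pressure: u = 9.81×(5.75 − 1.6) = 40.712 kPa.
Initial effective stress: σ'_0 = σ_v − u = 108.01 − 40.712 = 67.298 kPa.
Stress increase at mid-clay by the 2:1 spreading method:
Δσ = qBL/((B+z)(L+z)) = 95.5×4×4/((4+5.75)(4+5.75)) = 16.074 kPa
Final effective stress: σ'_f = σ'_0 + Δσ = 67.298 + 16.074 = 83.372 kPa.
Normally consolidated clay, so the full stress increment lies on the virgin compression line:
S_c = C_c·H/(1+e₀)·log₁₀(σ'_f/σ'_0) = 0.16×3.7/(1+0.67)×log₁₀(83.372/67.298)
    = 0.35449 × 0.093018 = 0.03297 m

S_c ≈ 0.033 m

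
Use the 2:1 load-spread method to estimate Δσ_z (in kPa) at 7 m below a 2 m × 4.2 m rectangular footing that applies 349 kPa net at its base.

Δσ_z ≈ 29.1 kPa

By the 2:1 method the load spreads at 1 horizontal : 2 vertical, so at depth z the loaded area has grown by z in each plan dimension:
Δσ = qBL/((B+z)(L+z)) = 349×2×4.2/((2+7)(4.2+7)) = 29.083 kPa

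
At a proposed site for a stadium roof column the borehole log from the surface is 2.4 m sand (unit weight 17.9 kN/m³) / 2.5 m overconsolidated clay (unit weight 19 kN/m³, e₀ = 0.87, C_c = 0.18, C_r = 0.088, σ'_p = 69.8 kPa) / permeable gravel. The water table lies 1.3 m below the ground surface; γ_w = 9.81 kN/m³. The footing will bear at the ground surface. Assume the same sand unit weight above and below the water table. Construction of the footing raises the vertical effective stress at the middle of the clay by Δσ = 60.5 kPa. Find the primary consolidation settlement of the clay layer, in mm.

S_c ≈ 65.8 mm

Mid-depth of clay below the ground surface: z = 2.4 + 2.5/2 = 3.65 m.
Total vertical stress at mid-clay: σ_v = 17.9×2.4 + 19×1.25 = 66.71 kPa.
Pore pressure: u = 9.81×(3.65 − 1.3) = 23.054 kPa.
Initial effective stress: σ'_0 = σ_v − u = 66.71 − 23.054 = 43.656 kPa.
Final effective stress: σ'_f = 43.656 + 60.5 = 104.16 kPa.
σ'_f = 104.16 > σ'_p = 69.8 kPa, so the stress path crosses the preconsolidation pressure — recompression up to σ'_p, then virgin compression beyond:
S_c = H/(1+e₀)·[C_r·log₁₀(σ'_p/σ'_0) + C_c·log₁₀(σ'_f/σ'_p)]
    = 2.5/1.87 × [0.088×log₁₀(69.8/43.656) + 0.18×log₁₀(104.16/69.8)]
    = 1.3369 × [0.017935 + 0.031292] = 0.06581 m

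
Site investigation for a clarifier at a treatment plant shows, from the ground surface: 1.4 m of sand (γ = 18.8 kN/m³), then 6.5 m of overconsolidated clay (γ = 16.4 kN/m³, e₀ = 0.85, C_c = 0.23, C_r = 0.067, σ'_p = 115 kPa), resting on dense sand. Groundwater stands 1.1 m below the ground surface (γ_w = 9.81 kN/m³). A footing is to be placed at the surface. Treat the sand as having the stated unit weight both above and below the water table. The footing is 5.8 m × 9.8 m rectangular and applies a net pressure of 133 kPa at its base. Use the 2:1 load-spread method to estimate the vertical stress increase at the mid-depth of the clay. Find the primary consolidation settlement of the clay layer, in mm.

S_c ≈ 76.7 mm

Mid-depth of clay below the ground surface: z = 1.4 + 6.5/2 = 4.65 m.
Total vertical stress at mid-clay: σ_v = 18.8×1.4 + 16.4×3.25 = 79.62 kPa.
Pore pressure: u = 9.81×(4.65 − 1.1) = 34.825 kPa.
Initial effective stress: σ'_0 = σ_v − u = 79.62 − 34.825 = 44.795 kPa.
Stress increase at mid-clay by the 2:1 spreading method:
Δσ = qBL/((B+z)(L+z)) = 133×5.8×9.8/((5.8+4.65)(9.8+4.65)) = 50.064 kPa
Final effective stress: σ'_f = 44.795 + 50.064 = 94.859 kPa.
σ'_f = 94.859 ≤ σ'_p = 115 kPa, so the clay remains overconsolidated and only the recompression index applies:
S_c = C_r·H/(1+e₀)·log₁₀(σ'_f/σ'_0) = 0.067×6.5/1.85×log₁₀(94.859/44.795)
    = 0.2354 × 0.32585 = 0.07671 m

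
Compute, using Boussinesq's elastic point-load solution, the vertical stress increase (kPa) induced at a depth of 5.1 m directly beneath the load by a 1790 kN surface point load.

Δσ_z ≈ 32.9 kPa

Boussinesq vertical stress below a point load on an elastic half-space:
Δσ_z = 3P/(2πz²) · [1 + (r/z)²]^(−5/2)
r/z = 0/5.1 = 0; [1+(r/z)²]^(−5/2) = 1.
Δσ_z = 3×1790/(2π×5.1²) × 1 = 32.859 × 1 = 32.86 kPa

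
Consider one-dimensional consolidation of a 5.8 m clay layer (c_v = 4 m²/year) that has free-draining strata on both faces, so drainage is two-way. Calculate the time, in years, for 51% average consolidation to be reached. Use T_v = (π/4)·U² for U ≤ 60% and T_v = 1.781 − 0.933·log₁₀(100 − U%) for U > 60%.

Drainage path length: H_d = H/2 = 2.9 m (double drainage).
U ≤ 60%: T_v = (π/4)·U² = (π/4)×0.51² = 0.20428.
t = T_v·H_d²/c_v = 0.20428×2.9²/4 = 0.4295 years.

t ≈ 0.429 years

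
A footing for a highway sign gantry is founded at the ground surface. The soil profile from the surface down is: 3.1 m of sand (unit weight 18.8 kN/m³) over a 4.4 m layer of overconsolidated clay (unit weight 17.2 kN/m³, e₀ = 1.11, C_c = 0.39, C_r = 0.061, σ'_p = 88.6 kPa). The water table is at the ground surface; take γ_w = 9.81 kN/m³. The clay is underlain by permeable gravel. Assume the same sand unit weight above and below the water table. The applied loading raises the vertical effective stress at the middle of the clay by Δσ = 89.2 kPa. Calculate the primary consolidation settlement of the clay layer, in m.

S_c ≈ 0.183 m

Mid-depth of clay below the ground surface: z = 3.1 + 4.4/2 = 5.3 m.
Total vertical stress at mid-clay: σ_v = 18.8×3.1 + 17.2×2.2 = 96.12 kPa.
Pore pressure: u = 9.81×(5.3 − 0) = 51.993 kPa.
Initial effective stress: σ'_0 = σ_v − u = 96.12 − 51.993 = 44.127 kPa.
Final effective stress: σ'_f = 44.127 + 89.2 = 133.33 kPa.
σ'_f = 133.33 > σ'_p = 88.6 kPa, so the stress path crosses the preconsolidation pressure — recompression up to σ'_p, then virgin compression beyond:
S_c = H/(1+e₀)·[C_r·log₁₀(σ'_p/σ'_0) + C_c·log₁₀(σ'_f/σ'_p)]
    = 4.4/2.11 × [0.061×log₁₀(88.6/44.127) + 0.39×log₁₀(133.33/88.6)]
    = 2.0853 × [0.018466 + 0.069223] = 0.1829 m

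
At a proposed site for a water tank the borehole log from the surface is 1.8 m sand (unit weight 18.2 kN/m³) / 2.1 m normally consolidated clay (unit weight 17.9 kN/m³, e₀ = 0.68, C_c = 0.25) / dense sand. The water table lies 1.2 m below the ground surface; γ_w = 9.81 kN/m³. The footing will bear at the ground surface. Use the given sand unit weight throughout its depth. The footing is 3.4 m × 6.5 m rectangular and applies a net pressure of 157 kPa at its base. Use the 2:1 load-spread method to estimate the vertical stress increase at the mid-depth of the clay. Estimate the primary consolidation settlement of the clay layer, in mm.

Mid-depth of clay below the ground surface: z = 1.8 + 2.1/2 = 2.85 m.
Total vertical stress at mid-clay: σ_v = 18.2×1.8 + 17.9×1.05 = 51.555 kPa.
Pore pressure: u = 9.81×(2.85 − 1.2) = 16.186 kPa.
Initial effective stress: σ'_0 = σ_v − u = 51.555 − 16.186 = 35.369 kPa.
Stress increase at mid-clay by the 2:1 spreading method:
Δσ = qBL/((B+z)(L+z)) = 157×3.4×6.5/((3.4+2.85)(6.5+2.85)) = 59.375 kPa
Final effective stress: σ'_f = σ'_0 + Δσ = 35.369 + 59.375 = 94.744 kPa.
Normally consolidated clay, so the full stress increment lies on the virgin compression line:
S_c = C_c·H/(1+e₀)·log₁₀(σ'_f/σ'_0) = 0.25×2.1/(1+0.68)×log₁₀(94.744/35.369)
    = 0.3125 × 0.42793 = 0.1337 m

S_c ≈ 134 mm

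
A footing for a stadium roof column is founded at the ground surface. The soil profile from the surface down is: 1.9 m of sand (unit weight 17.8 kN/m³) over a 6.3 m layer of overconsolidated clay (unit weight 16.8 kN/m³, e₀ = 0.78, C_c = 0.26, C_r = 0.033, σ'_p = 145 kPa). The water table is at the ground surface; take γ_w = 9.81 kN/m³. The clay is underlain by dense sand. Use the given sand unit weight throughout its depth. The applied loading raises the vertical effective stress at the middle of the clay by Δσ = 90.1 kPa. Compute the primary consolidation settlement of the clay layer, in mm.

S_c ≈ 62.4 mm

Mid-depth of clay below the ground surface: z = 1.9 + 6.3/2 = 5.05 m.
Total vertical stress at mid-clay: σ_v = 17.8×1.9 + 16.8×3.15 = 86.74 kPa.
Pore pressure: u = 9.81×(5.05 − 0) = 49.541 kPa.
Initial effective stress: σ'_0 = σ_v − u = 86.74 − 49.541 = 37.199 kPa.
Final effective stress: σ'_f = 37.199 + 90.1 = 127.3 kPa.
σ'_f = 127.3 ≤ σ'_p = 145 kPa, so the clay remains overconsolidated and only the recompression index applies:
S_c = C_r·H/(1+e₀)·log₁₀(σ'_f/σ'_0) = 0.033×6.3/1.78×log₁₀(127.3/37.199)
    = 0.1168 × 0.5343 = 0.0624 m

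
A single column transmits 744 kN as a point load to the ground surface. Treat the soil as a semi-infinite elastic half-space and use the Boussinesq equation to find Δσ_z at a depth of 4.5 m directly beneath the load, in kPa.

Δσ_z ≈ 17.5 kPa

Boussinesq vertical stress below a point load on an elastic half-space:
Δσ_z = 3P/(2πz²) · [1 + (r/z)²]^(−5/2)
r/z = 0/4.5 = 0; [1+(r/z)²]^(−5/2) = 1.
Δσ_z = 3×744/(2π×4.5²) × 1 = 17.542 × 1 = 17.54 kPa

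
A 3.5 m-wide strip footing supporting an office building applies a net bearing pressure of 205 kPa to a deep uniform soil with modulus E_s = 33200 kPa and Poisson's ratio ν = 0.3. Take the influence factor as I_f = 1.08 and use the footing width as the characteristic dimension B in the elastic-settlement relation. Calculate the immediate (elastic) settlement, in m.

Immediate (elastic) settlement: S_e = q·B·(1−ν²)/E_s · I_f.
S_e = 205 × 3.5 × (1 − 0.3²) / 33200 × 1.08
    = 205 × 3.5 × 0.91 / 33200 × 1.08
    = 0.02124 m

S_e ≈ 0.0212 m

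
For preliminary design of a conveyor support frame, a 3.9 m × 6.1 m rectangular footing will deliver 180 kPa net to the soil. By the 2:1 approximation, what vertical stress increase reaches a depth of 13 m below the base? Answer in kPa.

Δσ_z ≈ 13.3 kPa

By the 2:1 method the load spreads at 1 horizontal : 2 vertical, so at depth z the loaded area has grown by z in each plan dimension:
Δσ = qBL/((B+z)(L+z)) = 180×3.9×6.1/((3.9+13)(6.1+13)) = 13.266 kPa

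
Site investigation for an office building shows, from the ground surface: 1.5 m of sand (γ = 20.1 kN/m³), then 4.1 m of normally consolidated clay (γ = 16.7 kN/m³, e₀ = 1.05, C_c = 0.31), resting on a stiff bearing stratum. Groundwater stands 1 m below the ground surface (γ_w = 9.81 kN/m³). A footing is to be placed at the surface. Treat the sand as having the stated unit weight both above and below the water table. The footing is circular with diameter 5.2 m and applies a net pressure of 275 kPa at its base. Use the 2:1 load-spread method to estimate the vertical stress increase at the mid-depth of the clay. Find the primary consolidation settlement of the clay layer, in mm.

S_c ≈ 335 mm

Mid-depth of clay below the ground surface: z = 1.5 + 4.1/2 = 3.55 m.
Total vertical stress at mid-clay: σ_v = 20.1×1.5 + 16.7×2.05 = 64.385 kPa.
Pore pressure: u = 9.81×(3.55 − 1) = 25.015 kPa.
Initial effective stress: σ'_0 = σ_v − u = 64.385 − 25.015 = 39.37 kPa.
Stress increase at mid-clay by the 2:1 spreading method:
Δσ ≈ qD²/(D+z)² = 275×5.2²/(5.2+3.55)² = 97.123 kPa
Final effective stress: σ'_f = σ'_0 + Δσ = 39.37 + 97.123 = 136.49 kPa.
Normally consolidated clay, so the full stress increment lies on the virgin compression line:
S_c = C_c·H/(1+e₀)·log₁₀(σ'_f/σ'_0) = 0.31×4.1/(1+1.05)×log₁₀(136.49/39.37)
    = 0.62 × 0.53994 = 0.3348 m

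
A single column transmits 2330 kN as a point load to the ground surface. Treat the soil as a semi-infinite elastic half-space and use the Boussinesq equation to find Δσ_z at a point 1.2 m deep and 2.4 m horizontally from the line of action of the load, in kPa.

Boussinesq vertical stress below a point load on an elastic half-space:
Δσ_z = 3P/(2πz²) · [1 + (r/z)²]^(−5/2)
r/z = 2.4/1.2 = 2; [1+(r/z)²]^(−5/2) = 0.017889.
Δσ_z = 3×2330/(2π×1.2²) × 0.017889 = 772.56 × 0.017889 = 13.82 kPa

Δσ_z ≈ 13.8 kPa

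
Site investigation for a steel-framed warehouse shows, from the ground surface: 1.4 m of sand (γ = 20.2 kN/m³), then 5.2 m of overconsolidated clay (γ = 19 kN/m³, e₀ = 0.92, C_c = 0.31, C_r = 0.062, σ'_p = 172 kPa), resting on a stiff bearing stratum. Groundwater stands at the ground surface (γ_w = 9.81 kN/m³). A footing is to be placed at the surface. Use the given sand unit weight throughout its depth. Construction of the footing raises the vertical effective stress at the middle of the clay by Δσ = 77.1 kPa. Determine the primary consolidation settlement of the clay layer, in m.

S_c ≈ 0.0803 m

Mid-depth of clay below the ground surface: z = 1.4 + 5.2/2 = 4 m.
Total vertical stress at mid-clay: σ_v = 20.2×1.4 + 19×2.6 = 77.68 kPa.
Pore pressure: u = 9.81×(4 − 0) = 39.24 kPa.
Initial effective stress: σ'_0 = σ_v − u = 77.68 − 39.24 = 38.44 kPa.
Final effective stress: σ'_f = 38.44 + 77.1 = 115.54 kPa.
σ'_f = 115.54 ≤ σ'_p = 172 kPa, so the clay remains overconsolidated and only the recompression index applies:
S_c = C_r·H/(1+e₀)·log₁₀(σ'_f/σ'_0) = 0.062×5.2/1.92×log₁₀(115.54/38.44)
    = 0.16791 × 0.47795 = 0.08025 m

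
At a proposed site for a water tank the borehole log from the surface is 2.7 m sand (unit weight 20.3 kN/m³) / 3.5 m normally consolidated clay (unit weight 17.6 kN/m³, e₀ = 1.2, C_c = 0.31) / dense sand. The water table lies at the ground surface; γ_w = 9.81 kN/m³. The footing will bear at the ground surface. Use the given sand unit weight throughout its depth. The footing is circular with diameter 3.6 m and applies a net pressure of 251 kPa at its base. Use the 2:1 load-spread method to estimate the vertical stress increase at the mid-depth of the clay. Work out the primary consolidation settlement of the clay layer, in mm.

S_c ≈ 169 mm

Mid-depth of clay below the ground surface: z = 2.7 + 3.5/2 = 4.45 m.
Total vertical stress at mid-clay: σ_v = 20.3×2.7 + 17.6×1.75 = 85.61 kPa.
Pore pressure: u = 9.81×(4.45 − 0) = 43.655 kPa.
Initial effective stress: σ'_0 = σ_v − u = 85.61 − 43.655 = 41.955 kPa.
Stress increase at mid-clay by the 2:1 spreading method:
Δσ ≈ qD²/(D+z)² = 251×3.6²/(3.6+4.45)² = 50.198 kPa
Final effective stress: σ'_f = σ'_0 + Δσ = 41.955 + 50.198 = 92.153 kPa.
Normally consolidated clay, so the full stress increment lies on the virgin compression line:
S_c = C_c·H/(1+e₀)·log₁₀(σ'_f/σ'_0) = 0.31×3.5/(1+1.2)×log₁₀(92.153/41.955)
    = 0.49318 × 0.34173 = 0.1685 m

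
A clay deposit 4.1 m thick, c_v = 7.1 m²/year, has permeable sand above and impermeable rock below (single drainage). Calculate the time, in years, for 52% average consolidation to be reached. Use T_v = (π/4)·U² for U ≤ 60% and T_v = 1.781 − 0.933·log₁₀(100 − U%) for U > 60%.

Drainage path length: H_d = H = 4.1 m (single drainage).
U ≤ 60%: T_v = (π/4)·U² = (π/4)×0.52² = 0.21237.
t = T_v·H_d²/c_v = 0.21237×4.1²/7.1 = 0.5028 years.

t ≈ 0.503 years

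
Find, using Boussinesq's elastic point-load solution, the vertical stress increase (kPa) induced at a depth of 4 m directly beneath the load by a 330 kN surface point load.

Δσ_z ≈ 9.85 kPa

Boussinesq vertical stress below a point load on an elastic half-space:
Δσ_z = 3P/(2πz²) · [1 + (r/z)²]^(−5/2)
r/z = 0/4 = 0; [1+(r/z)²]^(−5/2) = 1.
Δσ_z = 3×330/(2π×4²) × 1 = 9.8477 × 1 = 9.848 kPa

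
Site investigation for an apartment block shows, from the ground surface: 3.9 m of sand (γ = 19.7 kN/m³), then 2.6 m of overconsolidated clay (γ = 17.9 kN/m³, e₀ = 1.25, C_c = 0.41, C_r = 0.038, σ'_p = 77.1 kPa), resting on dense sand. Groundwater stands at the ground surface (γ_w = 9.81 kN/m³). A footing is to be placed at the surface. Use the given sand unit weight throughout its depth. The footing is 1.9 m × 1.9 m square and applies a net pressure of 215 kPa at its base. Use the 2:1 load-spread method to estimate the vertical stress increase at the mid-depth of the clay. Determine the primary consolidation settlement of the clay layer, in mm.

Mid-depth of clay below the ground surface: z = 3.9 + 2.6/2 = 5.2 m.
Total vertical stress at mid-clay: σ_v = 19.7×3.9 + 17.9×1.3 = 100.1 kPa.
Pore pressure: u = 9.81×(5.2 − 0) = 51.012 kPa.
Initial effective stress: σ'_0 = σ_v − u = 100.1 − 51.012 = 49.088 kPa.
Stress increase at mid-clay by the 2:1 spreading method:
Δσ = qBL/((B+z)(L+z)) = 215×1.9×1.9/((1.9+5.2)(1.9+5.2)) = 15.397 kPa
Final effective stress: σ'_f = 49.088 + 15.397 = 64.485 kPa.
σ'_f = 64.485 ≤ σ'_p = 77.1 kPa, so the clay remains overconsolidated and only the recompression index applies:
S_c = C_r·H/(1+e₀)·log₁₀(σ'_f/σ'_0) = 0.038×2.6/2.25×log₁₀(64.485/49.088)
    = 0.043913 × 0.11848 = 0.005203 m

S_c ≈ 5.2 mm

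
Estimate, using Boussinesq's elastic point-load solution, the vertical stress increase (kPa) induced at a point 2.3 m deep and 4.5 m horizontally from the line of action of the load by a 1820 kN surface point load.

Boussinesq vertical stress below a point load on an elastic half-space:
Δσ_z = 3P/(2πz²) · [1 + (r/z)²]^(−5/2)
r/z = 4.5/2.3 = 1.9565; [1+(r/z)²]^(−5/2) = 0.019525.
Δσ_z = 3×1820/(2π×2.3²) × 0.019525 = 164.27 × 0.019525 = 3.207 kPa

Δσ_z ≈ 3.21 kPa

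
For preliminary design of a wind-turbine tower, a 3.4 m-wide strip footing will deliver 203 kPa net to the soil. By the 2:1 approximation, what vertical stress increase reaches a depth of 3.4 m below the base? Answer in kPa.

By the 2:1 method the load spreads at 1 horizontal : 2 vertical, so at depth z the loaded area has grown by z in each plan dimension:
Δσ = qB/(B+z) = 203×3.4/(3.4+3.4) = 101.5 kPa

Δσ_z ≈ 102 kPa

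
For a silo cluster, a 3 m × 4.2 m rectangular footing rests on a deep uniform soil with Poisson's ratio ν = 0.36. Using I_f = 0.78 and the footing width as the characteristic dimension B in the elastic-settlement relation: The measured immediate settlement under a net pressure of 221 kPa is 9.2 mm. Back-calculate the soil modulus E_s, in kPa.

E_s ≈ 48900 kPa

S_e = q·B·(1−ν²)/E_s · I_f  ⇒  E_s = q·B·(1−ν²)·I_f / S_e.
E_s = 221 × 3 × 0.8704 × 0.78 / 0.0092 = 48930 kPa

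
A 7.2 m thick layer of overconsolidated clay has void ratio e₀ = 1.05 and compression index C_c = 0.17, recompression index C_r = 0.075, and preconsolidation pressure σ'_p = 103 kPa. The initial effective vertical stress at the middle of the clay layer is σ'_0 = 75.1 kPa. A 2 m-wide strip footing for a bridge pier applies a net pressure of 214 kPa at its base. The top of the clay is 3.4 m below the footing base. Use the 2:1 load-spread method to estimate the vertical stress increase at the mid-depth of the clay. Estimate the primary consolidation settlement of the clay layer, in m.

Mid-depth of clay below the footing base: z = 3.4 + 7.2/2 = 7 m.
Stress increase at mid-clay by the 2:1 spreading method:
Δσ = qB/(B+z) = 214×2/(2+7) = 47.556 kPa
Final effective stress: σ'_f = 75.1 + 47.556 = 122.66 kPa.
σ'_f = 122.66 > σ'_p = 103 kPa, so the stress path crosses the preconsolidation pressure — recompression up to σ'_p, then virgin compression beyond:
S_c = H/(1+e₀)·[C_r·log₁₀(σ'_p/σ'_0) + C_c·log₁₀(σ'_f/σ'_p)]
    = 7.2/2.05 × [0.075×log₁₀(103/75.1) + 0.17×log₁₀(122.66/103)]
    = 3.5122 × [0.01029 + 0.012897] = 0.08144 m

S_c ≈ 0.0814 m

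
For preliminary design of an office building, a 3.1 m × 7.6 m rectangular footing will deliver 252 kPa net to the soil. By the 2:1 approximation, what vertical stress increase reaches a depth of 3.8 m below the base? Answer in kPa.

Δσ_z ≈ 75.5 kPa

By the 2:1 method the load spreads at 1 horizontal : 2 vertical, so at depth z the loaded area has grown by z in each plan dimension:
Δσ = qBL/((B+z)(L+z)) = 252×3.1×7.6/((3.1+3.8)(7.6+3.8)) = 75.478 kPa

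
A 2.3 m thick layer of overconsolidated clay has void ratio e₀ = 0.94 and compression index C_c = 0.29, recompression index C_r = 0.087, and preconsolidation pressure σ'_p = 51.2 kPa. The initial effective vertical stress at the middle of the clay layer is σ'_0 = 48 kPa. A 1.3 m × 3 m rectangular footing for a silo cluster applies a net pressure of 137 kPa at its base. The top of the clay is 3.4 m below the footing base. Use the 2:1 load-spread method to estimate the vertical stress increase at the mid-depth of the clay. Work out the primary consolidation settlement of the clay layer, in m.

Mid-depth of clay below the footing base: z = 3.4 + 2.3/2 = 4.55 m.
Stress increase at mid-clay by the 2:1 spreading method:
Δσ = qBL/((B+z)(L+z)) = 137×1.3×3/((1.3+4.55)(3+4.55)) = 12.097 kPa
Final effective stress: σ'_f = 48 + 12.097 = 60.097 kPa.
σ'_f = 60.097 > σ'_p = 51.2 kPa, so the stress path crosses the preconsolidation pressure — recompression up to σ'_p, then virgin compression beyond:
S_c = H/(1+e₀)·[C_r·log₁₀(σ'_p/σ'_0) + C_c·log₁₀(σ'_f/σ'_p)]
    = 2.3/1.94 × [0.087×log₁₀(51.2/48) + 0.29×log₁₀(60.097/51.2)]
    = 1.1856 × [0.0024385 + 0.020179] = 0.02682 m

S_c ≈ 0.0268 m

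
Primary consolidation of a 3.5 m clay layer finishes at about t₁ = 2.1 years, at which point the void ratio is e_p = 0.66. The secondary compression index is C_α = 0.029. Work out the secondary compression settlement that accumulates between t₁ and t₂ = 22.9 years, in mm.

Secondary compression: S_s = C_α·H/(1+e_p)·log₁₀(t₂/t₁)
S_s = 0.029×3.5/(1+0.66)×log₁₀(22.9/2.1)
    = 0.06114 × 1.038 = 0.06344 m

S_s ≈ 63.4 mm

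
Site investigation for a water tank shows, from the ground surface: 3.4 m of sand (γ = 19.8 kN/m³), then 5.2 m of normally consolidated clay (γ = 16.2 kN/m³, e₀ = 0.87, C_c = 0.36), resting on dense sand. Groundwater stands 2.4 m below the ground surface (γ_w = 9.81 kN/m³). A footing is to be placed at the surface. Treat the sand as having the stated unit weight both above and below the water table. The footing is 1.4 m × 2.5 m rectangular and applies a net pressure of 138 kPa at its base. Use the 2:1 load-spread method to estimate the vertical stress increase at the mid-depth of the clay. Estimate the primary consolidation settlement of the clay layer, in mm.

Mid-depth of clay below the ground surface: z = 3.4 + 5.2/2 = 6 m.
Total vertical stress at mid-clay: σ_v = 19.8×3.4 + 16.2×2.6 = 109.44 kPa.
Pore pressure: u = 9.81×(6 − 2.4) = 35.316 kPa.
Initial effective stress: σ'_0 = σ_v − u = 109.44 − 35.316 = 74.124 kPa.
Stress increase at mid-clay by the 2:1 spreading method:
Δσ = qBL/((B+z)(L+z)) = 138×1.4×2.5/((1.4+6)(2.5+6)) = 7.6789 kPa
Final effective stress: σ'_f = σ'_0 + Δσ = 74.124 + 7.6789 = 81.803 kPa.
Normally consolidated clay, so the full stress increment lies on the virgin compression line:
S_c = C_c·H/(1+e₀)·log₁₀(σ'_f/σ'_0) = 0.36×5.2/(1+0.87)×log₁₀(81.803/74.124)
    = 1.0011 × 0.04281 = 0.04286 m

S_c ≈ 42.9 mm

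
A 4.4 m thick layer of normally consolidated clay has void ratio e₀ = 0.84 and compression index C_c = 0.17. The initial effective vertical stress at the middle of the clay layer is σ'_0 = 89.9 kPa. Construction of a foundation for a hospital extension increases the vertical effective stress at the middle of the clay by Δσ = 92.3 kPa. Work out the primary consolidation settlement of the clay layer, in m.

Final effective stress: σ'_f = σ'_0 + Δσ = 89.9 + 92.3 = 182.2 kPa.
Normally consolidated clay, so the full stress increment lies on the virgin compression line:
S_c = C_c·H/(1+e₀)·log₁₀(σ'_f/σ'_0) = 0.17×4.4/(1+0.84)×log₁₀(182.2/89.9)
    = 0.40652 × 0.30679 = 0.1247 m

S_c ≈ 0.125 m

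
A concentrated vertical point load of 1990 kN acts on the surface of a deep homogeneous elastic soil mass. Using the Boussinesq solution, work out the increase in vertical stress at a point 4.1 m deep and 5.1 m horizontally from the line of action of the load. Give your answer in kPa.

Boussinesq vertical stress below a point load on an elastic half-space:
Δσ_z = 3P/(2πz²) · [1 + (r/z)²]^(−5/2)
r/z = 5.1/4.1 = 1.2439; [1+(r/z)²]^(−5/2) = 0.096561.
Δσ_z = 3×1990/(2π×4.1²) × 0.096561 = 56.523 × 0.096561 = 5.458 kPa

Δσ_z ≈ 5.46 kPa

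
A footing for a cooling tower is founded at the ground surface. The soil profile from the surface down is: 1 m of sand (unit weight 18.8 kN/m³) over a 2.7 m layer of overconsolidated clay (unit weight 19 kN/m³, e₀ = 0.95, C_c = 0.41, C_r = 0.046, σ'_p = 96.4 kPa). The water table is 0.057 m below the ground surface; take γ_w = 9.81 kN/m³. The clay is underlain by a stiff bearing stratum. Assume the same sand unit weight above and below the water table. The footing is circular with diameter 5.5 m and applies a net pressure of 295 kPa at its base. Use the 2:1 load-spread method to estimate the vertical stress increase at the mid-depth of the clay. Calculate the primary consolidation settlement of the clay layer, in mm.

Mid-depth of clay below the ground surface: z = 1 + 2.7/2 = 2.35 m.
Total vertical stress at mid-clay: σ_v = 18.8×1 + 19×1.35 = 44.45 kPa.
Pore pressure: u = 9.81×(2.35 − 0.057) = 22.494 kPa.
Initial effective stress: σ'_0 = σ_v − u = 44.45 − 22.494 = 21.956 kPa.
Stress increase at mid-clay by the 2:1 spreading method:
Δσ ≈ qD²/(D+z)² = 295×5.5²/(5.5+2.35)² = 144.81 kPa
Final effective stress: σ'_f = 21.956 + 144.81 = 166.77 kPa.
σ'_f = 166.77 > σ'_p = 96.4 kPa, so the stress path crosses the preconsolidation pressure — recompression up to σ'_p, then virgin compression beyond:
S_c = H/(1+e₀)·[C_r·log₁₀(σ'_p/σ'_0) + C_c·log₁₀(σ'_f/σ'_p)]
    = 2.7/1.95 × [0.046×log₁₀(96.4/21.956) + 0.41×log₁₀(166.77/96.4)]
    = 1.3846 × [0.029556 + 0.097597] = 0.1761 m

S_c ≈ 176 mm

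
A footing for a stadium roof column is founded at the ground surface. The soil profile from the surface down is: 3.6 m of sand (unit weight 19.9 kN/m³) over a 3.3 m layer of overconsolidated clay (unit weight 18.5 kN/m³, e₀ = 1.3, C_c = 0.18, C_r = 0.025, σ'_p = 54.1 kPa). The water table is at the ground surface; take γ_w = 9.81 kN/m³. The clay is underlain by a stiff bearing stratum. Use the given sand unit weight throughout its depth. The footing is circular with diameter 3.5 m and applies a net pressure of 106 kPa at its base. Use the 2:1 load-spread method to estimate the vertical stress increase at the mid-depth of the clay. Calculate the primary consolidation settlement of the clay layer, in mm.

Mid-depth of clay below the ground surface: z = 3.6 + 3.3/2 = 5.25 m.
Total vertical stress at mid-clay: σ_v = 19.9×3.6 + 18.5×1.65 = 102.16 kPa.
Pore pressure: u = 9.81×(5.25 − 0) = 51.503 kPa.
Initial effective stress: σ'_0 = σ_v − u = 102.16 − 51.503 = 50.657 kPa.
Stress increase at mid-clay by the 2:1 spreading method:
Δσ ≈ qD²/(D+z)² = 106×3.5²/(3.5+5.25)² = 16.96 kPa
Final effective stress: σ'_f = 50.657 + 16.96 = 67.617 kPa.
σ'_f = 67.617 > σ'_p = 54.1 kPa, so the stress path crosses the preconsolidation pressure — recompression up to σ'_p, then virgin compression beyond:
S_c = H/(1+e₀)·[C_r·log₁₀(σ'_p/σ'_0) + C_c·log₁₀(σ'_f/σ'_p)]
    = 3.3/2.3 × [0.025×log₁₀(54.1/50.657) + 0.18×log₁₀(67.617/54.1)]
    = 1.4348 × [0.00071394 + 0.017435] = 0.02604 m

S_c ≈ 26 mm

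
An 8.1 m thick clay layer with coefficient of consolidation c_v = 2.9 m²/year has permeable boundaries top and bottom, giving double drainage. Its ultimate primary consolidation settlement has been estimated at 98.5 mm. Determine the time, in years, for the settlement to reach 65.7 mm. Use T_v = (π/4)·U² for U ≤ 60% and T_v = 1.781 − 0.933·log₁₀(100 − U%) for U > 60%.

t ≈ 2.04 years

Drainage path length: H_d = H/2 = 4.05 m (double drainage).
U = S(t)/S_ult = 65.7/98.5 = 0.667.
U > 60%: T_v = 1.781 − 0.933·log₁₀(100 − 66.701) = 0.36057.
t = T_v·H_d²/c_v = 0.36057×4.05²/2.9 = 2.039 years.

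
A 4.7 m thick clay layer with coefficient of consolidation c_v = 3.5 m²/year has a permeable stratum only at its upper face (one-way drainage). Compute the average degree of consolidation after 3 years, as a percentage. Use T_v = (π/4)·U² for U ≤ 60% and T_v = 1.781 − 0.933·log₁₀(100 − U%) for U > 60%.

Drainage path length: H_d = H = 4.7 m (single drainage).
T_v = c_v·t/H_d² = 3.5×3/4.7² = 0.47533.
T_v = 0.47533 corresponds to the U > 60% branch:
U = 1 − 10^((1.781 − T_v)/0.933)/100 = 0.7491

U ≈ 74.9 %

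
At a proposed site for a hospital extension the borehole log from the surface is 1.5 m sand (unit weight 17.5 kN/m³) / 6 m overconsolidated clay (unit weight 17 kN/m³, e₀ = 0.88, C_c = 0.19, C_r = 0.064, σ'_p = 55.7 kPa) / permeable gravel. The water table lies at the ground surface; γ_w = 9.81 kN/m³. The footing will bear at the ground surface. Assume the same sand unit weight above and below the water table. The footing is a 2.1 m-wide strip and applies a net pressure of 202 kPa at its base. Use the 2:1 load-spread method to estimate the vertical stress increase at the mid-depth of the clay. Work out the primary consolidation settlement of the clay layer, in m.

Mid-depth of clay below the ground surface: z = 1.5 + 6/2 = 4.5 m.
Total vertical stress at mid-clay: σ_v = 17.5×1.5 + 17×3 = 77.25 kPa.
Pore pressure: u = 9.81×(4.5 − 0) = 44.145 kPa.
Initial effective stress: σ'_0 = σ_v − u = 77.25 − 44.145 = 33.105 kPa.
Stress increase at mid-clay by the 2:1 spreading method:
Δσ = qB/(B+z) = 202×2.1/(2.1+4.5) = 64.273 kPa
Final effective stress: σ'_f = 33.105 + 64.273 = 97.378 kPa.
σ'_f = 97.378 > σ'_p = 55.7 kPa, so the stress path crosses the preconsolidation pressure — recompression up to σ'_p, then virgin compression beyond:
S_c = H/(1+e₀)·[C_r·log₁₀(σ'_p/σ'_0) + C_c·log₁₀(σ'_f/σ'_p)]
    = 6/1.88 × [0.064×log₁₀(55.7/33.105) + 0.19×log₁₀(97.378/55.7)]
    = 3.1915 × [0.014462 + 0.046095] = 0.1933 m

S_c ≈ 0.193 m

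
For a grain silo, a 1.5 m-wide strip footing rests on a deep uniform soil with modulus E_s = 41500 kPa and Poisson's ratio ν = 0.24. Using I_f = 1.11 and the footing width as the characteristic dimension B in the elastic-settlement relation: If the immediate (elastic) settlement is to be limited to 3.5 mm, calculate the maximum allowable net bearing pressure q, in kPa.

q ≈ 92.6 kPa

S_e = q·B·(1−ν²)/E_s · I_f  ⇒  q = S_e·E_s / (B·(1−ν²)·I_f).
q = 0.0035 × 41500 / (1.5 × 0.9424 × 1.11) = 92.57 kPa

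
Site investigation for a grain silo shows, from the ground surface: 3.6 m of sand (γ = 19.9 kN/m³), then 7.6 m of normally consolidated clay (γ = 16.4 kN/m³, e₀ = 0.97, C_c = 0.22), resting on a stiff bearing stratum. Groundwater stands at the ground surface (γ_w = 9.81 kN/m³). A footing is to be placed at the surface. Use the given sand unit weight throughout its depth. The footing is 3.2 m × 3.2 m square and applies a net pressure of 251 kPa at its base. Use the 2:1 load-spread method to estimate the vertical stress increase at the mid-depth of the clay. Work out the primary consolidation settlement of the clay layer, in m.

Mid-depth of clay below the ground surface: z = 3.6 + 7.6/2 = 7.4 m.
Total vertical stress at mid-clay: σ_v = 19.9×3.6 + 16.4×3.8 = 133.96 kPa.
Pore pressure: u = 9.81×(7.4 − 0) = 72.594 kPa.
Initial effective stress: σ'_0 = σ_v − u = 133.96 − 72.594 = 61.366 kPa.
Stress increase at mid-clay by the 2:1 spreading method:
Δσ = qBL/((B+z)(L+z)) = 251×3.2×3.2/((3.2+7.4)(3.2+7.4)) = 22.875 kPa
Final effective stress: σ'_f = σ'_0 + Δσ = 61.366 + 22.875 = 84.241 kPa.
Normally consolidated clay, so the full stress increment lies on the virgin compression line:
S_c = C_c·H/(1+e₀)·log₁₀(σ'_f/σ'_0) = 0.22×7.6/(1+0.97)×log₁₀(84.241/61.366)
    = 0.84873 × 0.1376 = 0.1168 m

S_c ≈ 0.117 m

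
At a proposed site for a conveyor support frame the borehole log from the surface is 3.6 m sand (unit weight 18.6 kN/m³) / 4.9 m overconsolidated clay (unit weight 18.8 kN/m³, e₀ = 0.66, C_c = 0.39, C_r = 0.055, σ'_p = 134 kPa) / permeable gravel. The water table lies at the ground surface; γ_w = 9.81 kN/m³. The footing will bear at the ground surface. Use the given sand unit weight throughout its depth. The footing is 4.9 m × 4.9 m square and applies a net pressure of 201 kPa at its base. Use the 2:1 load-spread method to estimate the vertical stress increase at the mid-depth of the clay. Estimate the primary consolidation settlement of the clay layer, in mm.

Mid-depth of clay below the ground surface: z = 3.6 + 4.9/2 = 6.05 m.
Total vertical stress at mid-clay: σ_v = 18.6×3.6 + 18.8×2.45 = 113.02 kPa.
Pore pressure: u = 9.81×(6.05 − 0) = 59.351 kPa.
Initial effective stress: σ'_0 = σ_v − u = 113.02 − 59.351 = 53.669 kPa.
Stress increase at mid-clay by the 2:1 spreading method:
Δσ = qBL/((B+z)(L+z)) = 201×4.9×4.9/((4.9+6.05)(4.9+6.05)) = 40.249 kPa
Final effective stress: σ'_f = 53.669 + 40.249 = 93.918 kPa.
σ'_f = 93.918 ≤ σ'_p = 134 kPa, so the clay remains overconsolidated and only the recompression index applies:
S_c = C_r·H/(1+e₀)·log₁₀(σ'_f/σ'_0) = 0.055×4.9/1.66×log₁₀(93.918/53.669)
    = 0.16235 × 0.24303 = 0.03946 m

S_c ≈ 39.5 mm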